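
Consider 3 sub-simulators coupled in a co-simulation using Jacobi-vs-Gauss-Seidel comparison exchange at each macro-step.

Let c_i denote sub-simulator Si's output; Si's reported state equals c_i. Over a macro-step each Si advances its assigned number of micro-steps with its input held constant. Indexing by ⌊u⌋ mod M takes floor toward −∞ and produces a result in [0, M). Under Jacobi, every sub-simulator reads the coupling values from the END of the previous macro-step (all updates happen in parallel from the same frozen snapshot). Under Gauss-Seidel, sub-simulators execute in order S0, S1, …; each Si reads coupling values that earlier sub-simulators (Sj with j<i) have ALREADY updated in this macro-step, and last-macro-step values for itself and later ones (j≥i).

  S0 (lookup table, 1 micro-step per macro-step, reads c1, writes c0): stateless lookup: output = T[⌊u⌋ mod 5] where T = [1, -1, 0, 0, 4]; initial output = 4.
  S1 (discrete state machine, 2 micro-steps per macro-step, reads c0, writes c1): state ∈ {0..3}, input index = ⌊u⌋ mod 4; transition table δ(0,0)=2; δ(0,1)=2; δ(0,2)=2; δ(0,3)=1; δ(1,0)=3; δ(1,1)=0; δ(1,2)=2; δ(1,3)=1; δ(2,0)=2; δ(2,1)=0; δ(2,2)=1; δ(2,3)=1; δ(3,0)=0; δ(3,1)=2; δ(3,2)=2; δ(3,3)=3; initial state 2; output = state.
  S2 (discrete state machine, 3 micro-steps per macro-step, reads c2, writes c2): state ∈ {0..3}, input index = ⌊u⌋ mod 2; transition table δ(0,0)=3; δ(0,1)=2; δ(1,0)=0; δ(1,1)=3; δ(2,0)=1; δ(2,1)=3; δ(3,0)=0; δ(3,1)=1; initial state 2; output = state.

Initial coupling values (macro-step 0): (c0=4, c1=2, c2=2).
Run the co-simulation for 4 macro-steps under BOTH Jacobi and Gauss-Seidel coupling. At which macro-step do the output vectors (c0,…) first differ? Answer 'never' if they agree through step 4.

[Jacobi] macro 1: S0 reads c1=2 → after 1×micro: 0; S1 reads c0=4 → after 2×micro: 2; S2 reads c2=2 → after 3×micro: 3 ⇒ (c0=0, c1=2, c2=3)
[Jacobi] macro 2: S0 reads c1=2 → after 1×micro: 0; S1 reads c0=0 → after 2×micro: 2; S2 reads c2=3 → after 3×micro: 1 ⇒ (c0=0, c1=2, c2=1)
[Jacobi] macro 3: S0 reads c1=2 → after 1×micro: 0; S1 reads c0=0 → after 2×micro: 2; S2 reads c2=1 → after 3×micro: 3 ⇒ (c0=0, c1=2, c2=3)
[Jacobi] macro 4: S0 reads c1=2 → after 1×micro: 0; S1 reads c0=0 → after 2×micro: 2; S2 reads c2=3 → after 3×micro: 1 ⇒ (c0=0, c1=2, c2=1)
[Gauss-Seidel] macro 1: S0 reads c1=2 → after 1×micro: 0; S1 reads c0=0 → after 2×micro: 2; S2 reads c2=2 → after 3×micro: 3 ⇒ (c0=0, c1=2, c2=3)
[Gauss-Seidel] macro 2: S0 reads c1=2 → after 1×micro: 0; S1 reads c0=0 → after 2×micro: 2; S2 reads c2=3 → after 3×micro: 1 ⇒ (c0=0, c1=2, c2=1)
[Gauss-Seidel] macro 3: S0 reads c1=2 → after 1×micro: 0; S1 reads c0=0 → after 2×micro: 2; S2 reads c2=1 → after 3×micro: 3 ⇒ (c0=0, c1=2, c2=3)
[Gauss-Seidel] macro 4: S0 reads c1=2 → after 1×micro: 0; S1 reads c0=0 → after 2×micro: 2; S2 reads c2=3 → after 3×micro: 1 ⇒ (c0=0, c1=2, c2=1)

first divergence at macro-step: never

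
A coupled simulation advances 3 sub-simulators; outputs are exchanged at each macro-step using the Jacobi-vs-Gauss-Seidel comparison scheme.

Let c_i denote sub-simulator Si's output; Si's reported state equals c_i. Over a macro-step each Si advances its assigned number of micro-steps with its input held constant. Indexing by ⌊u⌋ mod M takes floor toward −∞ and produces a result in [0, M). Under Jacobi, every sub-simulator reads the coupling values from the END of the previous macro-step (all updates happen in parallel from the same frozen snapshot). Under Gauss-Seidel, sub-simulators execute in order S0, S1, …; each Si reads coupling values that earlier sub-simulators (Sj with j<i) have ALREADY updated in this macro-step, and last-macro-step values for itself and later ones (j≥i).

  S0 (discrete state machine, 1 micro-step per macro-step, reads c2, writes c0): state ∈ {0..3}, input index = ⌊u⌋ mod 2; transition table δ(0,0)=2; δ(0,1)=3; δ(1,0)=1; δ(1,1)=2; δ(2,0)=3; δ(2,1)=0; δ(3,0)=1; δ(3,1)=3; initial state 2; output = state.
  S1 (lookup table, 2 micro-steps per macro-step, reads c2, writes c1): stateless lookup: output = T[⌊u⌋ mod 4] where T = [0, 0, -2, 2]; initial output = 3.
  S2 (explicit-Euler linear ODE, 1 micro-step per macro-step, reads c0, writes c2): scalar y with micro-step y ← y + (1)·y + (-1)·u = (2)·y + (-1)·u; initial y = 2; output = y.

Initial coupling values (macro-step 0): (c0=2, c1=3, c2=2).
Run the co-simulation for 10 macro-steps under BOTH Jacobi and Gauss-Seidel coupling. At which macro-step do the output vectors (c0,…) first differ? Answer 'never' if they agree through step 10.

[Jacobi] macro 1: S0 reads c2=2 → after 1×micro: 3; S1 reads c2=2 → after 2×micro: -2; S2 reads c0=2 → after 1×micro: 2 ⇒ (c0=3, c1=-2, c2=2)
[Jacobi] macro 2: S0 reads c2=2 → after 1×micro: 1; S1 reads c2=2 → after 2×micro: -2; S2 reads c0=3 → after 1×micro: 1 ⇒ (c0=1, c1=-2, c2=1)
[Jacobi] macro 3: S0 reads c2=1 → after 1×micro: 2; S1 reads c2=1 → after 2×micro: 0; S2 reads c0=1 → after 1×micro: 1 ⇒ (c0=2, c1=0, c2=1)
[Jacobi] macro 4: S0 reads c2=1 → after 1×micro: 0; S1 reads c2=1 → after 2×micro: 0; S2 reads c0=2 → after 1×micro: 0 ⇒ (c0=0, c1=0, c2=0)
[Jacobi] macro 5: S0 reads c2=0 → after 1×micro: 2; S1 reads c2=0 → after 2×micro: 0; S2 reads c0=0 → after 1×micro: 0 ⇒ (c0=2, c1=0, c2=0)
[Jacobi] macro 6: S0 reads c2=0 → after 1×micro: 3; S1 reads c2=0 → after 2×micro: 0; S2 reads c0=2 → after 1×micro: -2 ⇒ (c0=3, c1=0, c2=-2)
[Jacobi] macro 7: S0 reads c2=-2 → after 1×micro: 1; S1 reads c2=-2 → after 2×micro: -2; S2 reads c0=3 → after 1×micro: -7 ⇒ (c0=1, c1=-2, c2=-7)
[Jacobi] macro 8: S0 reads c2=-7 → after 1×micro: 2; S1 reads c2=-7 → after 2×micro: 0; S2 reads c0=1 → after 1×micro: -15 ⇒ (c0=2, c1=0, c2=-15)
[Jacobi] macro 9: S0 reads c2=-15 → after 1×micro: 0; S1 reads c2=-15 → after 2×micro: 0; S2 reads c0=2 → after 1×micro: -32 ⇒ (c0=0, c1=0, c2=-32)
[Jacobi] macro 10: S0 reads c2=-32 → after 1×micro: 2; S1 reads c2=-32 → after 2×micro: 0; S2 reads c0=0 → after 1×micro: -64 ⇒ (c0=2, c1=0, c2=-64)
[Gauss-Seidel] macro 1: S0 reads c2=2 → after 1×micro: 3; S1 reads c2=2 → after 2×micro: -2; S2 reads c0=3 → after 1×micro: 1 ⇒ (c0=3, c1=-2, c2=1)
[Gauss-Seidel] macro 2: S0 reads c2=1 → after 1×micro: 3; S1 reads c2=1 → after 2×micro: 0; S2 reads c0=3 → after 1×micro: -1 ⇒ (c0=3, c1=0, c2=-1)
[Gauss-Seidel] macro 3: S0 reads c2=-1 → after 1×micro: 3; S1 reads c2=-1 → after 2×micro: 2; S2 reads c0=3 → after 1×micro: -5 ⇒ (c0=3, c1=2, c2=-5)
[Gauss-Seidel] macro 4: S0 reads c2=-5 → after 1×micro: 3; S1 reads c2=-5 → after 2×micro: 2; S2 reads c0=3 → after 1×micro: -13 ⇒ (c0=3, c1=2, c2=-13)
[Gauss-Seidel] macro 5: S0 reads c2=-13 → after 1×micro: 3; S1 reads c2=-13 → after 2×micro: 2; S2 reads c0=3 → after 1×micro: -29 ⇒ (c0=3, c1=2, c2=-29)
[Gauss-Seidel] macro 6: S0 reads c2=-29 → after 1×micro: 3; S1 reads c2=-29 → after 2×micro: 2; S2 reads c0=3 → after 1×micro: -61 ⇒ (c0=3, c1=2, c2=-61)
[Gauss-Seidel] macro 7: S0 reads c2=-61 → after 1×micro: 3; S1 reads c2=-61 → after 2×micro: 2; S2 reads c0=3 → after 1×micro: -125 ⇒ (c0=3, c1=2, c2=-125)
[Gauss-Seidel] macro 8: S0 reads c2=-125 → after 1×micro: 3; S1 reads c2=-125 → after 2×micro: 2; S2 reads c0=3 → after 1×micro: -253 ⇒ (c0=3, c1=2, c2=-253)
[Gauss-Seidel] macro 9: S0 reads c2=-253 → after 1×micro: 3; S1 reads c2=-253 → after 2×micro: 2; S2 reads c0=3 → after 1×micro: -509 ⇒ (c0=3, c1=2, c2=-509)
[Gauss-Seidel] macro 10: S0 reads c2=-509 → after 1×micro: 3; S1 reads c2=-509 → after 2×micro: 2; S2 reads c0=3 → after 1×micro: -1021 ⇒ (c0=3, c1=2, c2=-1021)

first divergence at macro-step: 1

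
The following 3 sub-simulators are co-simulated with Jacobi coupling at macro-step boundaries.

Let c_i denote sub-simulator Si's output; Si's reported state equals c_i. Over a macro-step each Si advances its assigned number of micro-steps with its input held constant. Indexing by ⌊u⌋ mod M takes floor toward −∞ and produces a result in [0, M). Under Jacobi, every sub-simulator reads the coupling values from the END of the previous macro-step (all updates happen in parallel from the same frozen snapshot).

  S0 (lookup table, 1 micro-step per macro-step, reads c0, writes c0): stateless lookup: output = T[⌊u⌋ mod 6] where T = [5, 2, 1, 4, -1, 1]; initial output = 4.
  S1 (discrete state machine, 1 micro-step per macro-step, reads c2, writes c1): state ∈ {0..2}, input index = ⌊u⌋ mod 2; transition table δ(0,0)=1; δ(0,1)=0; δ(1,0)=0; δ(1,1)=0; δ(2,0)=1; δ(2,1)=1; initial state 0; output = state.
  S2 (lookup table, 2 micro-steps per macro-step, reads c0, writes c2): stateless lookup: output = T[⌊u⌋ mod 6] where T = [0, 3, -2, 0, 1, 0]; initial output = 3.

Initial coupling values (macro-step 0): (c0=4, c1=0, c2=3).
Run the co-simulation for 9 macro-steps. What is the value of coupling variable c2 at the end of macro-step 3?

macro 1: S0 reads c0=4 → after 1×micro: -1; S1 reads c2=3 → after 1×micro: 0; S2 reads c0=4 → after 2×micro: 1 ⇒ (c0=-1, c1=0, c2=1)
macro 2: S0 reads c0=-1 → after 1×micro: 1; S1 reads c2=1 → after 1×micro: 0; S2 reads c0=-1 → after 2×micro: 0 ⇒ (c0=1, c1=0, c2=0)
macro 3: S0 reads c0=1 → after 1×micro: 2; S1 reads c2=0 → after 1×micro: 1; S2 reads c0=1 → after 2×micro: 3 ⇒ (c0=2, c1=1, c2=3)
macro 4: S0 reads c0=2 → after 1×micro: 1; S1 reads c2=3 → after 1×micro: 0; S2 reads c0=2 → after 2×micro: -2 ⇒ (c0=1, c1=0, c2=-2)
macro 5: S0 reads c0=1 → after 1×micro: 2; S1 reads c2=-2 → after 1×micro: 1; S2 reads c0=1 → after 2×micro: 3 ⇒ (c0=2, c1=1, c2=3)
macro 6: S0 reads c0=2 → after 1×micro: 1; S1 reads c2=3 → after 1×micro: 0; S2 reads c0=2 → after 2×micro: -2 ⇒ (c0=1, c1=0, c2=-2)
macro 7: S0 reads c0=1 → after 1×micro: 2; S1 reads c2=-2 → after 1×micro: 1; S2 reads c0=1 → after 2×micro: 3 ⇒ (c0=2, c1=1, c2=3)
macro 8: S0 reads c0=2 → after 1×micro: 1; S1 reads c2=3 → after 1×micro: 0; S2 reads c0=2 → after 2×micro: -2 ⇒ (c0=1, c1=0, c2=-2)
macro 9: S0 reads c0=1 → after 1×micro: 2; S1 reads c2=-2 → after 1×micro: 1; S2 reads c0=1 → after 2×micro: 3 ⇒ (c0=2, c1=1, c2=3)

c2 at macro-step 3 = 3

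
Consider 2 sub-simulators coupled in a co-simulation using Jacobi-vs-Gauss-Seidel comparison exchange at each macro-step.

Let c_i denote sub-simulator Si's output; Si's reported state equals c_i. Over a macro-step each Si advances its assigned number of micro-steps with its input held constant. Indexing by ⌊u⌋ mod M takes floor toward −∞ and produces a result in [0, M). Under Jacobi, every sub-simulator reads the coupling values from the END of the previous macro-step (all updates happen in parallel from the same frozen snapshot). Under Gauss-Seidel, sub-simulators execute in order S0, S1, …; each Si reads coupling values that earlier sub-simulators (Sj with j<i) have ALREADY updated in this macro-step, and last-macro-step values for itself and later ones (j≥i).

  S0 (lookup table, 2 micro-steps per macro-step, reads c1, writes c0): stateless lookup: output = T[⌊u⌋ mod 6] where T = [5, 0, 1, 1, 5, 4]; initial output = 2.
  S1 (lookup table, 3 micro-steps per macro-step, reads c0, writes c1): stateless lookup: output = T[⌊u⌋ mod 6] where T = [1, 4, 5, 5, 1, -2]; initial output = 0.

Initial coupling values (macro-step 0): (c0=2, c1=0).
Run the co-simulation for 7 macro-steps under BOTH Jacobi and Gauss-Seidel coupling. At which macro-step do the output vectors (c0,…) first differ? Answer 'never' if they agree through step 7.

first divergence at macro-step: 1

[Jacobi] macro 1: S0 reads c1=0 → after 2×micro: 5; S1 reads c0=2 → after 3×micro: 5 ⇒ (c0=5, c1=5)
[Jacobi] macro 2: S0 reads c1=5 → after 2×micro: 4; S1 reads c0=5 → after 3×micro: -2 ⇒ (c0=4, c1=-2)
[Jacobi] macro 3: S0 reads c1=-2 → after 2×micro: 5; S1 reads c0=4 → after 3×micro: 1 ⇒ (c0=5, c1=1)
[Jacobi] macro 4: S0 reads c1=1 → after 2×micro: 0; S1 reads c0=5 → after 3×micro: -2 ⇒ (c0=0, c1=-2)
[Jacobi] macro 5: S0 reads c1=-2 → after 2×micro: 5; S1 reads c0=0 → after 3×micro: 1 ⇒ (c0=5, c1=1)
[Jacobi] macro 6: S0 reads c1=1 → after 2×micro: 0; S1 reads c0=5 → after 3×micro: -2 ⇒ (c0=0, c1=-2)
[Jacobi] macro 7: S0 reads c1=-2 → after 2×micro: 5; S1 reads c0=0 → after 3×micro: 1 ⇒ (c0=5, c1=1)
[Gauss-Seidel] macro 1: S0 reads c1=0 → after 2×micro: 5; S1 reads c0=5 → after 3×micro: -2 ⇒ (c0=5, c1=-2)
[Gauss-Seidel] macro 2: S0 reads c1=-2 → after 2×micro: 5; S1 reads c0=5 → after 3×micro: -2 ⇒ (c0=5, c1=-2)
[Gauss-Seidel] macro 3: S0 reads c1=-2 → after 2×micro: 5; S1 reads c0=5 → after 3×micro: -2 ⇒ (c0=5, c1=-2)
[Gauss-Seidel] macro 4: S0 reads c1=-2 → after 2×micro: 5; S1 reads c0=5 → after 3×micro: -2 ⇒ (c0=5, c1=-2)
[Gauss-Seidel] macro 5: S0 reads c1=-2 → after 2×micro: 5; S1 reads c0=5 → after 3×micro: -2 ⇒ (c0=5, c1=-2)
[Gauss-Seidel] macro 6: S0 reads c1=-2 → after 2×micro: 5; S1 reads c0=5 → after 3×micro: -2 ⇒ (c0=5, c1=-2)
[Gauss-Seidel] macro 7: S0 reads c1=-2 → after 2×micro: 5; S1 reads c0=5 → after 3×micro: -2 ⇒ (c0=5, c1=-2)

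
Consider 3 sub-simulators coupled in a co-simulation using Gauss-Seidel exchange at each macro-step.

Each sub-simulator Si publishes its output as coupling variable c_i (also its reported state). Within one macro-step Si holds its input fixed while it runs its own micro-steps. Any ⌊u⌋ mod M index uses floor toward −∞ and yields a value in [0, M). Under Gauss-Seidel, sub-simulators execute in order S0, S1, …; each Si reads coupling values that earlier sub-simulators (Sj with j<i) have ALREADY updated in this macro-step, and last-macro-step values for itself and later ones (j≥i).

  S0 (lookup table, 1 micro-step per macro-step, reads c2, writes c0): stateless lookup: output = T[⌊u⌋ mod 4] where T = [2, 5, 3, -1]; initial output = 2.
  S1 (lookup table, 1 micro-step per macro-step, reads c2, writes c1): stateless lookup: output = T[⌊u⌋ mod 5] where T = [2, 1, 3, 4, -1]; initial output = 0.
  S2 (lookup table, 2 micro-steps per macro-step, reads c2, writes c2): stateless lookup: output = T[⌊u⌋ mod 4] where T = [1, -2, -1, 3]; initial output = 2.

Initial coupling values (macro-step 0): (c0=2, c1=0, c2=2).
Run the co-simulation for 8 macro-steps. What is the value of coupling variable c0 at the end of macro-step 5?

macro 1: S0 reads c2=2 → after 1×micro: 3; S1 reads c2=2 → after 1×micro: 3; S2 reads c2=2 → after 2×micro: -1 ⇒ (c0=3, c1=3, c2=-1)
macro 2: S0 reads c2=-1 → after 1×micro: -1; S1 reads c2=-1 → after 1×micro: -1; S2 reads c2=-1 → after 2×micro: 3 ⇒ (c0=-1, c1=-1, c2=3)
macro 3: S0 reads c2=3 → after 1×micro: -1; S1 reads c2=3 → after 1×micro: 4; S2 reads c2=3 → after 2×micro: 3 ⇒ (c0=-1, c1=4, c2=3)
macro 4: S0 reads c2=3 → after 1×micro: -1; S1 reads c2=3 → after 1×micro: 4; S2 reads c2=3 → after 2×micro: 3 ⇒ (c0=-1, c1=4, c2=3)
macro 5: S0 reads c2=3 → after 1×micro: -1; S1 reads c2=3 → after 1×micro: 4; S2 reads c2=3 → after 2×micro: 3 ⇒ (c0=-1, c1=4, c2=3)
macro 6: S0 reads c2=3 → after 1×micro: -1; S1 reads c2=3 → after 1×micro: 4; S2 reads c2=3 → after 2×micro: 3 ⇒ (c0=-1, c1=4, c2=3)
macro 7: S0 reads c2=3 → after 1×micro: -1; S1 reads c2=3 → after 1×micro: 4; S2 reads c2=3 → after 2×micro: 3 ⇒ (c0=-1, c1=4, c2=3)
macro 8: S0 reads c2=3 → after 1×micro: -1; S1 reads c2=3 → after 1×micro: 4; S2 reads c2=3 → after 2×micro: 3 ⇒ (c0=-1, c1=4, c2=3)

c0 at macro-step 5 = -1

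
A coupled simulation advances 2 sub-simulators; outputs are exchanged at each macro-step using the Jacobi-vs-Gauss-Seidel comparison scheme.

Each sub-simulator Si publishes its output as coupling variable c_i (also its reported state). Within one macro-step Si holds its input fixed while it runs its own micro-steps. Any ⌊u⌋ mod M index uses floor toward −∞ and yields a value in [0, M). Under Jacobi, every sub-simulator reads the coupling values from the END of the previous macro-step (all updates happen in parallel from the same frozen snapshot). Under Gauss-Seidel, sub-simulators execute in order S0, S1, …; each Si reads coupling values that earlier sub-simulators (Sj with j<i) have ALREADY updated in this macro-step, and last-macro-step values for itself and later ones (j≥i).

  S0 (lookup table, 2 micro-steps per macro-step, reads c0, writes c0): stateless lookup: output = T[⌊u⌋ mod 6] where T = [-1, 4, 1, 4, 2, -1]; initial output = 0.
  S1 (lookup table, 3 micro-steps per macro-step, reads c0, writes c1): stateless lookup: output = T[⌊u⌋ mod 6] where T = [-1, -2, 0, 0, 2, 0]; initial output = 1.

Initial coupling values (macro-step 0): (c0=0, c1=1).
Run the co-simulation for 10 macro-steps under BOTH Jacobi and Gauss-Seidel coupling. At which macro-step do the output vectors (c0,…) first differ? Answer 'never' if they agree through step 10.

first divergence at macro-step: 1

[Jacobi] macro 1: S0 reads c0=0 → after 2×micro: -1; S1 reads c0=0 → after 3×micro: -1 ⇒ (c0=-1, c1=-1)
[Jacobi] macro 2: S0 reads c0=-1 → after 2×micro: -1; S1 reads c0=-1 → after 3×micro: 0 ⇒ (c0=-1, c1=0)
[Jacobi] macro 3: S0 reads c0=-1 → after 2×micro: -1; S1 reads c0=-1 → after 3×micro: 0 ⇒ (c0=-1, c1=0)
[Jacobi] macro 4: S0 reads c0=-1 → after 2×micro: -1; S1 reads c0=-1 → after 3×micro: 0 ⇒ (c0=-1, c1=0)
[Jacobi] macro 5: S0 reads c0=-1 → after 2×micro: -1; S1 reads c0=-1 → after 3×micro: 0 ⇒ (c0=-1, c1=0)
[Jacobi] macro 6: S0 reads c0=-1 → after 2×micro: -1; S1 reads c0=-1 → after 3×micro: 0 ⇒ (c0=-1, c1=0)
[Jacobi] macro 7: S0 reads c0=-1 → after 2×micro: -1; S1 reads c0=-1 → after 3×micro: 0 ⇒ (c0=-1, c1=0)
[Jacobi] macro 8: S0 reads c0=-1 → after 2×micro: -1; S1 reads c0=-1 → after 3×micro: 0 ⇒ (c0=-1, c1=0)
[Jacobi] macro 9: S0 reads c0=-1 → after 2×micro: -1; S1 reads c0=-1 → after 3×micro: 0 ⇒ (c0=-1, c1=0)
[Jacobi] macro 10: S0 reads c0=-1 → after 2×micro: -1; S1 reads c0=-1 → after 3×micro: 0 ⇒ (c0=-1, c1=0)
[Gauss-Seidel] macro 1: S0 reads c0=0 → after 2×micro: -1; S1 reads c0=-1 → after 3×micro: 0 ⇒ (c0=-1, c1=0)
[Gauss-Seidel] macro 2: S0 reads c0=-1 → after 2×micro: -1; S1 reads c0=-1 → after 3×micro: 0 ⇒ (c0=-1, c1=0)
[Gauss-Seidel] macro 3: S0 reads c0=-1 → after 2×micro: -1; S1 reads c0=-1 → after 3×micro: 0 ⇒ (c0=-1, c1=0)
[Gauss-Seidel] macro 4: S0 reads c0=-1 → after 2×micro: -1; S1 reads c0=-1 → after 3×micro: 0 ⇒ (c0=-1, c1=0)
[Gauss-Seidel] macro 5: S0 reads c0=-1 → after 2×micro: -1; S1 reads c0=-1 → after 3×micro: 0 ⇒ (c0=-1, c1=0)
[Gauss-Seidel] macro 6: S0 reads c0=-1 → after 2×micro: -1; S1 reads c0=-1 → after 3×micro: 0 ⇒ (c0=-1, c1=0)
[Gauss-Seidel] macro 7: S0 reads c0=-1 → after 2×micro: -1; S1 reads c0=-1 → after 3×micro: 0 ⇒ (c0=-1, c1=0)
[Gauss-Seidel] macro 8: S0 reads c0=-1 → after 2×micro: -1; S1 reads c0=-1 → after 3×micro: 0 ⇒ (c0=-1, c1=0)
[Gauss-Seidel] macro 9: S0 reads c0=-1 → after 2×micro: -1; S1 reads c0=-1 → after 3×micro: 0 ⇒ (c0=-1, c1=0)
[Gauss-Seidel] macro 10: S0 reads c0=-1 → after 2×micro: -1; S1 reads c0=-1 → after 3×micro: 0 ⇒ (c0=-1, c1=0)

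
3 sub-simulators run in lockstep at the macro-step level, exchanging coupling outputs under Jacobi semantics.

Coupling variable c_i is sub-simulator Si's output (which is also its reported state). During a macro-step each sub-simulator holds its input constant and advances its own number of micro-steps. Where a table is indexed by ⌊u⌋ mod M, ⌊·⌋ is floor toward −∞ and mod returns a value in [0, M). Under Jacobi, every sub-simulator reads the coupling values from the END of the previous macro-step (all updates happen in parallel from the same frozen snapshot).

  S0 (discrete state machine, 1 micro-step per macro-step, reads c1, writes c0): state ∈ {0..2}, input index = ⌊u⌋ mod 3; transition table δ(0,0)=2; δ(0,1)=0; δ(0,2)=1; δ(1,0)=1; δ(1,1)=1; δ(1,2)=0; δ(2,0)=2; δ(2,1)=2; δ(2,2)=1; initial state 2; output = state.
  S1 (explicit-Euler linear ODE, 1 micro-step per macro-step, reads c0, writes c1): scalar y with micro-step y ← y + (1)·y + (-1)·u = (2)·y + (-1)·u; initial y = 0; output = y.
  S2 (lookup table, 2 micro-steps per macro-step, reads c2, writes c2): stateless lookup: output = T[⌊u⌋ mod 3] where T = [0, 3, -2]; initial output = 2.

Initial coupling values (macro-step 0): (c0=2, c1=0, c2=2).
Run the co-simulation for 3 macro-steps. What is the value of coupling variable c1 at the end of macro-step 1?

macro 1: S0 reads c1=0 → after 1×micro: 2; S1 reads c0=2 → after 1×micro: -2; S2 reads c2=2 → after 2×micro: -2 ⇒ (c0=2, c1=-2, c2=-2)
macro 2: S0 reads c1=-2 → after 1×micro: 2; S1 reads c0=2 → after 1×micro: -6; S2 reads c2=-2 → after 2×micro: 3 ⇒ (c0=2, c1=-6, c2=3)
macro 3: S0 reads c1=-6 → after 1×micro: 2; S1 reads c0=2 → after 1×micro: -14; S2 reads c2=3 → after 2×micro: 0 ⇒ (c0=2, c1=-14, c2=0)

c1 at macro-step 1 = -2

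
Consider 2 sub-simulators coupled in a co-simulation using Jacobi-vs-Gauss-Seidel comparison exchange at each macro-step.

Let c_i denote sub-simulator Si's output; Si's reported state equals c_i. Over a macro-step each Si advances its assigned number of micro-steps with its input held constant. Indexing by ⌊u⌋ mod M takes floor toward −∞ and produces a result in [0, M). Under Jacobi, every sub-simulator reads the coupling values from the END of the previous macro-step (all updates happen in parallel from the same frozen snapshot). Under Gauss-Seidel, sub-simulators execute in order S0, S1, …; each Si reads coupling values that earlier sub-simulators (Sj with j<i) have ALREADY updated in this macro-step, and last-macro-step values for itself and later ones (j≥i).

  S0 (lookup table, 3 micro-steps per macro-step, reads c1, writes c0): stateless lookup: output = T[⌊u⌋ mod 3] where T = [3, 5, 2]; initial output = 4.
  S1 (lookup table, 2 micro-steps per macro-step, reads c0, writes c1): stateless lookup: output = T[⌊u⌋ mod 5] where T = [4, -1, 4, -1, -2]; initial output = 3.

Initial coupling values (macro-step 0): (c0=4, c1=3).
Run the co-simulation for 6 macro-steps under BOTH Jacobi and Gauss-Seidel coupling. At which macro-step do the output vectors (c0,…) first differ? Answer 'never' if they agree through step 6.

[Jacobi] macro 1: S0 reads c1=3 → after 3×micro: 3; S1 reads c0=4 → after 2×micro: -2 ⇒ (c0=3, c1=-2)
[Jacobi] macro 2: S0 reads c1=-2 → after 3×micro: 5; S1 reads c0=3 → after 2×micro: -1 ⇒ (c0=5, c1=-1)
[Jacobi] macro 3: S0 reads c1=-1 → after 3×micro: 2; S1 reads c0=5 → after 2×micro: 4 ⇒ (c0=2, c1=4)
[Jacobi] macro 4: S0 reads c1=4 → after 3×micro: 5; S1 reads c0=2 → after 2×micro: 4 ⇒ (c0=5, c1=4)
[Jacobi] macro 5: S0 reads c1=4 → after 3×micro: 5; S1 reads c0=5 → after 2×micro: 4 ⇒ (c0=5, c1=4)
[Jacobi] macro 6: S0 reads c1=4 → after 3×micro: 5; S1 reads c0=5 → after 2×micro: 4 ⇒ (c0=5, c1=4)
[Gauss-Seidel] macro 1: S0 reads c1=3 → after 3×micro: 3; S1 reads c0=3 → after 2×micro: -1 ⇒ (c0=3, c1=-1)
[Gauss-Seidel] macro 2: S0 reads c1=-1 → after 3×micro: 2; S1 reads c0=2 → after 2×micro: 4 ⇒ (c0=2, c1=4)
[Gauss-Seidel] macro 3: S0 reads c1=4 → after 3×micro: 5; S1 reads c0=5 → after 2×micro: 4 ⇒ (c0=5, c1=4)
[Gauss-Seidel] macro 4: S0 reads c1=4 → after 3×micro: 5; S1 reads c0=5 → after 2×micro: 4 ⇒ (c0=5, c1=4)
[Gauss-Seidel] macro 5: S0 reads c1=4 → after 3×micro: 5; S1 reads c0=5 → after 2×micro: 4 ⇒ (c0=5, c1=4)
[Gauss-Seidel] macro 6: S0 reads c1=4 → after 3×micro: 5; S1 reads c0=5 → after 2×micro: 4 ⇒ (c0=5, c1=4)

first divergence at macro-step: 1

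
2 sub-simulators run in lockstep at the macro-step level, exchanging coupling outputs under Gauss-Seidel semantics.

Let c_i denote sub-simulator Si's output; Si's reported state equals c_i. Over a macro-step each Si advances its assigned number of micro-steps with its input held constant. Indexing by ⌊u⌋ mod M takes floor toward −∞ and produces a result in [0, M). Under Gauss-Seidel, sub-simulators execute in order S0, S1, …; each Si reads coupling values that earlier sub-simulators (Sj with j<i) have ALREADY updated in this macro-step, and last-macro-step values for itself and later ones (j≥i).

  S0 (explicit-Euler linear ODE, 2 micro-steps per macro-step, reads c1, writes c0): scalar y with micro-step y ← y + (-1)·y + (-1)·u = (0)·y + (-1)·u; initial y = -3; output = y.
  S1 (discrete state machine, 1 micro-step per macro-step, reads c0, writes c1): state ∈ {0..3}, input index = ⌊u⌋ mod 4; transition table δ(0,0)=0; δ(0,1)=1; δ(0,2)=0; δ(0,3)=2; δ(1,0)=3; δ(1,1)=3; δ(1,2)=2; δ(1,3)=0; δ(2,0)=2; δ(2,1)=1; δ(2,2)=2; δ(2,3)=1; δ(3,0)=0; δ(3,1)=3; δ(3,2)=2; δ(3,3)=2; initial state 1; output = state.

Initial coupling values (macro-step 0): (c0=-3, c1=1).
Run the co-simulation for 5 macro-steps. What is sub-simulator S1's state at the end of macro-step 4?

macro 1: S0 reads c1=1 → after 2×micro: -1; S1 reads c0=-1 → after 1×micro: 0 ⇒ (c0=-1, c1=0)
macro 2: S0 reads c1=0 → after 2×micro: 0; S1 reads c0=0 → after 1×micro: 0 ⇒ (c0=0, c1=0)
macro 3: S0 reads c1=0 → after 2×micro: 0; S1 reads c0=0 → after 1×micro: 0 ⇒ (c0=0, c1=0)
macro 4: S0 reads c1=0 → after 2×micro: 0; S1 reads c0=0 → after 1×micro: 0 ⇒ (c0=0, c1=0)
macro 5: S0 reads c1=0 → after 2×micro: 0; S1 reads c0=0 → after 1×micro: 0 ⇒ (c0=0, c1=0)

S1 state at macro-step 4 = 0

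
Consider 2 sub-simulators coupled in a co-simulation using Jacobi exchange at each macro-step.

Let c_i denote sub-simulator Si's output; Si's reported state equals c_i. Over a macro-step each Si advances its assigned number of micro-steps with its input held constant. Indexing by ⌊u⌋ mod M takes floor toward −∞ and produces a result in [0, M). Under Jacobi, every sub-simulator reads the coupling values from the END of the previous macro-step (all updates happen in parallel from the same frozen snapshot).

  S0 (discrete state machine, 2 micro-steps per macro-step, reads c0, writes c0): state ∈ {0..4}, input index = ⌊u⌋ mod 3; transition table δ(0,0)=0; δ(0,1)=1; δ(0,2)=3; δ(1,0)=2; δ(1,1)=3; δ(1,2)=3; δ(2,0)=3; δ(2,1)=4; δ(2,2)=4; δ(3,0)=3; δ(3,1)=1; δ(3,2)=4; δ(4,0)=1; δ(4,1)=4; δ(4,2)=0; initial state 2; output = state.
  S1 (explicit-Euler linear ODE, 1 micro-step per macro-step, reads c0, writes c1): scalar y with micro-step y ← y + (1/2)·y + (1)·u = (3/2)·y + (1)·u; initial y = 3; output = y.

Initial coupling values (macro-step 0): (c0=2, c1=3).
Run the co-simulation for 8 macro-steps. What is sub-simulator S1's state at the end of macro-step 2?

S1 state at macro-step 2 = 39/4

macro 1: S0 reads c0=2 → after 2×micro: 0; S1 reads c0=2 → after 1×micro: 13/2 ⇒ (c0=0, c1=13/2)
macro 2: S0 reads c0=0 → after 2×micro: 0; S1 reads c0=0 → after 1×micro: 39/4 ⇒ (c0=0, c1=39/4)
macro 3: S0 reads c0=0 → after 2×micro: 0; S1 reads c0=0 → after 1×micro: 117/8 ⇒ (c0=0, c1=117/8)
macro 4: S0 reads c0=0 → after 2×micro: 0; S1 reads c0=0 → after 1×micro: 351/16 ⇒ (c0=0, c1=351/16)
macro 5: S0 reads c0=0 → after 2×micro: 0; S1 reads c0=0 → after 1×micro: 1053/32 ⇒ (c0=0, c1=1053/32)
macro 6: S0 reads c0=0 → after 2×micro: 0; S1 reads c0=0 → after 1×micro: 3159/64 ⇒ (c0=0, c1=3159/64)
macro 7: S0 reads c0=0 → after 2×micro: 0; S1 reads c0=0 → after 1×micro: 9477/128 ⇒ (c0=0, c1=9477/128)
macro 8: S0 reads c0=0 → after 2×micro: 0; S1 reads c0=0 → after 1×micro: 28431/256 ⇒ (c0=0, c1=28431/256)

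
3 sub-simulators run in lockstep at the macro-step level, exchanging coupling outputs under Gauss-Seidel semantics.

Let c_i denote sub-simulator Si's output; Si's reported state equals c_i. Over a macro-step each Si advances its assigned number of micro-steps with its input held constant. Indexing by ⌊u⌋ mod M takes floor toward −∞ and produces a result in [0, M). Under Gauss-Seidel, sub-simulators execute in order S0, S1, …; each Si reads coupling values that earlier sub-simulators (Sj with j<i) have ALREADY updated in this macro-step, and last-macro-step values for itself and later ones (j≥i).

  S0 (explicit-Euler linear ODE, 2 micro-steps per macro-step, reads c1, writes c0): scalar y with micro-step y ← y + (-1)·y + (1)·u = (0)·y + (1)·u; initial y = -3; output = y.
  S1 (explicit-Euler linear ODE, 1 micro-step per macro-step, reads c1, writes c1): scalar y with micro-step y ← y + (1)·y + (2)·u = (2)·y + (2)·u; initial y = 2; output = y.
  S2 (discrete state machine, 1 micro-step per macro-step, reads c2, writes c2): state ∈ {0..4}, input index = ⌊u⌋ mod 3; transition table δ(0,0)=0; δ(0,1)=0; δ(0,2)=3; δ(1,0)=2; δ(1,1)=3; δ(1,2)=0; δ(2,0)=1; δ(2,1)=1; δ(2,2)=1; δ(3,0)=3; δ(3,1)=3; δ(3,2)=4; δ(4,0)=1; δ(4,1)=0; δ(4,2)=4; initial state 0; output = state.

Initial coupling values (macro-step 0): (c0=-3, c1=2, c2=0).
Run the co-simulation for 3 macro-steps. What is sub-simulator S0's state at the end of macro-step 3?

S0 state at macro-step 3 = 32

macro 1: S0 reads c1=2 → after 2×micro: 2; S1 reads c1=2 → after 1×micro: 8; S2 reads c2=0 → after 1×micro: 0 ⇒ (c0=2, c1=8, c2=0)
macro 2: S0 reads c1=8 → after 2×micro: 8; S1 reads c1=8 → after 1×micro: 32; S2 reads c2=0 → after 1×micro: 0 ⇒ (c0=8, c1=32, c2=0)
macro 3: S0 reads c1=32 → after 2×micro: 32; S1 reads c1=32 → after 1×micro: 128; S2 reads c2=0 → after 1×micro: 0 ⇒ (c0=32, c1=128, c2=0)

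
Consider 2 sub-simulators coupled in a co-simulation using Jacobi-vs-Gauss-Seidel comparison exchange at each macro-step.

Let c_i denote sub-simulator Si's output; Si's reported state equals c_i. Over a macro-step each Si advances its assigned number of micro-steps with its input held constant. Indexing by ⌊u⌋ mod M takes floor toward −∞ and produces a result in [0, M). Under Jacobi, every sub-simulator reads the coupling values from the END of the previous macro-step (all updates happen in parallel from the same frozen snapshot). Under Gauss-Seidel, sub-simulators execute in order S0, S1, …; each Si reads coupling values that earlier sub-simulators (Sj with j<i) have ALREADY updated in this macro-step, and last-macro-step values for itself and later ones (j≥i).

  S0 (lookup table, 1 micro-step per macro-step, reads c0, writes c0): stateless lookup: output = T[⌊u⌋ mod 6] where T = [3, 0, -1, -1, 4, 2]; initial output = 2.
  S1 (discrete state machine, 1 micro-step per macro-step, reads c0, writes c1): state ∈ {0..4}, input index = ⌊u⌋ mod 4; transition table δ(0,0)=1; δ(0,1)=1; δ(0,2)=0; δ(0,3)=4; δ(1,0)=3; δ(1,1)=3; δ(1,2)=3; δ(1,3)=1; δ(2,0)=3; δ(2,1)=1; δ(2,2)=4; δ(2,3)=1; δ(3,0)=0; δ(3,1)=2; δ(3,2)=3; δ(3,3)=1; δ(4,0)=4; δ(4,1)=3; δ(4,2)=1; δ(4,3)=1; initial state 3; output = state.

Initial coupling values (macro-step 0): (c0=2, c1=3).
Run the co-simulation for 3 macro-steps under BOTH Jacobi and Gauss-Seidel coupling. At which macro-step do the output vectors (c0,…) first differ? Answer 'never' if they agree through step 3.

[Jacobi] macro 1: S0 reads c0=2 → after 1×micro: -1; S1 reads c0=2 → after 1×micro: 3 ⇒ (c0=-1, c1=3)
[Jacobi] macro 2: S0 reads c0=-1 → after 1×micro: 2; S1 reads c0=-1 → after 1×micro: 1 ⇒ (c0=2, c1=1)
[Jacobi] macro 3: S0 reads c0=2 → after 1×micro: -1; S1 reads c0=2 → after 1×micro: 3 ⇒ (c0=-1, c1=3)
[Gauss-Seidel] macro 1: S0 reads c0=2 → after 1×micro: -1; S1 reads c0=-1 → after 1×micro: 1 ⇒ (c0=-1, c1=1)
[Gauss-Seidel] macro 2: S0 reads c0=-1 → after 1×micro: 2; S1 reads c0=2 → after 1×micro: 3 ⇒ (c0=2, c1=3)
[Gauss-Seidel] macro 3: S0 reads c0=2 → after 1×micro: -1; S1 reads c0=-1 → after 1×micro: 1 ⇒ (c0=-1, c1=1)

first divergence at macro-step: 1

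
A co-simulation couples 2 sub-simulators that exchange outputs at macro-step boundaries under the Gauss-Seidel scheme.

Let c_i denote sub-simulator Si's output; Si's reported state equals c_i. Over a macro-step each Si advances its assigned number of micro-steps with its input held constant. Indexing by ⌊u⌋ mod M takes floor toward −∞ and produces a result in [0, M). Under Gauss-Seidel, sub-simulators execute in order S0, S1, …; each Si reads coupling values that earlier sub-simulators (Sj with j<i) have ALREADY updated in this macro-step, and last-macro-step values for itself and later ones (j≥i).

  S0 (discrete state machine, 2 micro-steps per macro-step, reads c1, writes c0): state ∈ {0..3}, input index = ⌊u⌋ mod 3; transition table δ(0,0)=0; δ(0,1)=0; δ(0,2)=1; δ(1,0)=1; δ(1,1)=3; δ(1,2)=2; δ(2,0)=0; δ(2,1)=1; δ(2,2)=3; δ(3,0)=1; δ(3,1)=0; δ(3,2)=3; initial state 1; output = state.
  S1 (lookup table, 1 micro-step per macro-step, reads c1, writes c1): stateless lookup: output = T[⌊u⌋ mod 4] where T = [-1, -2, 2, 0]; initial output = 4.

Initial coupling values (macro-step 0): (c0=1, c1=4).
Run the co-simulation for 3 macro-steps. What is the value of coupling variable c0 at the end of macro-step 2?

macro 1: S0 reads c1=4 → after 2×micro: 0; S1 reads c1=4 → after 1×micro: -1 ⇒ (c0=0, c1=-1)
macro 2: S0 reads c1=-1 → after 2×micro: 2; S1 reads c1=-1 → after 1×micro: 0 ⇒ (c0=2, c1=0)
macro 3: S0 reads c1=0 → after 2×micro: 0; S1 reads c1=0 → after 1×micro: -1 ⇒ (c0=0, c1=-1)

c0 at macro-step 2 = 2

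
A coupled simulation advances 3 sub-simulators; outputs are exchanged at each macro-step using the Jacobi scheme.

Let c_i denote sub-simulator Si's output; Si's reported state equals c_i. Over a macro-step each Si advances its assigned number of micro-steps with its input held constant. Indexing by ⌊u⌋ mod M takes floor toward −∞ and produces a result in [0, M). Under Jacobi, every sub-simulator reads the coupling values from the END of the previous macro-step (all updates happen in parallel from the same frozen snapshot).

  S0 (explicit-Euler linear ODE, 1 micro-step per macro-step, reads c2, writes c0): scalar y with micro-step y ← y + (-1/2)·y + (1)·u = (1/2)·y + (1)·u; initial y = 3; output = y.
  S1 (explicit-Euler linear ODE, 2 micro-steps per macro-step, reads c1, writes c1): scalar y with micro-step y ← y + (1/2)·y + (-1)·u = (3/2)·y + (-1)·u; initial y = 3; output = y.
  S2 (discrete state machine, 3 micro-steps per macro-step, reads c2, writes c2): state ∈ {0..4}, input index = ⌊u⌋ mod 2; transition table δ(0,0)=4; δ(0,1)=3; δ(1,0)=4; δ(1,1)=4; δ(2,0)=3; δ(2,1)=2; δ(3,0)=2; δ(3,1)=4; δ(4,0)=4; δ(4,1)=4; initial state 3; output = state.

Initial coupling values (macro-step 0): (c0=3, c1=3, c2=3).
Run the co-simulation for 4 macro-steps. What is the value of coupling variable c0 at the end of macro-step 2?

macro 1: S0 reads c2=3 → after 1×micro: 9/2; S1 reads c1=3 → after 2×micro: -3/4; S2 reads c2=3 → after 3×micro: 4 ⇒ (c0=9/2, c1=-3/4, c2=4)
macro 2: S0 reads c2=4 → after 1×micro: 25/4; S1 reads c1=-3/4 → after 2×micro: 3/16; S2 reads c2=4 → after 3×micro: 4 ⇒ (c0=25/4, c1=3/16, c2=4)
macro 3: S0 reads c2=4 → after 1×micro: 57/8; S1 reads c1=3/16 → after 2×micro: -3/64; S2 reads c2=4 → after 3×micro: 4 ⇒ (c0=57/8, c1=-3/64, c2=4)
macro 4: S0 reads c2=4 → after 1×micro: 121/16; S1 reads c1=-3/64 → after 2×micro: 3/256; S2 reads c2=4 → after 3×micro: 4 ⇒ (c0=121/16, c1=3/256, c2=4)

c0 at macro-step 2 = 25/4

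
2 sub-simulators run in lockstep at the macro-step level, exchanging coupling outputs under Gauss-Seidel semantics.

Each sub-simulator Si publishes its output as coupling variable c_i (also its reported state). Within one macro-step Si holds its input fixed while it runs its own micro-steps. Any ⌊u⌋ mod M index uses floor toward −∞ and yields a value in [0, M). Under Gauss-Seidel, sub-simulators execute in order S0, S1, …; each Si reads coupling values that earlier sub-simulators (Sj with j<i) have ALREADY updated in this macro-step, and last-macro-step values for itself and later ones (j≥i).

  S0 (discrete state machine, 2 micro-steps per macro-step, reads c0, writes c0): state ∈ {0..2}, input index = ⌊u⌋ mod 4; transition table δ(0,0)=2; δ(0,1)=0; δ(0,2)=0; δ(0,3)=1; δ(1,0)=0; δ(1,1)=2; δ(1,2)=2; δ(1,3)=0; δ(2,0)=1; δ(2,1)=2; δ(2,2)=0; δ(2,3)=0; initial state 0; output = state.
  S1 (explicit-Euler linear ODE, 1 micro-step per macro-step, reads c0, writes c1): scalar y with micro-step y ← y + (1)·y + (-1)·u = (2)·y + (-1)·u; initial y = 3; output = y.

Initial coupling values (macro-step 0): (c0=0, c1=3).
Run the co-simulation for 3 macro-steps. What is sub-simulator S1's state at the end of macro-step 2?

S1 state at macro-step 2 = 8

macro 1: S0 reads c0=0 → after 2×micro: 1; S1 reads c0=1 → after 1×micro: 5 ⇒ (c0=1, c1=5)
macro 2: S0 reads c0=1 → after 2×micro: 2; S1 reads c0=2 → after 1×micro: 8 ⇒ (c0=2, c1=8)
macro 3: S0 reads c0=2 → after 2×micro: 0; S1 reads c0=0 → after 1×micro: 16 ⇒ (c0=0, c1=16)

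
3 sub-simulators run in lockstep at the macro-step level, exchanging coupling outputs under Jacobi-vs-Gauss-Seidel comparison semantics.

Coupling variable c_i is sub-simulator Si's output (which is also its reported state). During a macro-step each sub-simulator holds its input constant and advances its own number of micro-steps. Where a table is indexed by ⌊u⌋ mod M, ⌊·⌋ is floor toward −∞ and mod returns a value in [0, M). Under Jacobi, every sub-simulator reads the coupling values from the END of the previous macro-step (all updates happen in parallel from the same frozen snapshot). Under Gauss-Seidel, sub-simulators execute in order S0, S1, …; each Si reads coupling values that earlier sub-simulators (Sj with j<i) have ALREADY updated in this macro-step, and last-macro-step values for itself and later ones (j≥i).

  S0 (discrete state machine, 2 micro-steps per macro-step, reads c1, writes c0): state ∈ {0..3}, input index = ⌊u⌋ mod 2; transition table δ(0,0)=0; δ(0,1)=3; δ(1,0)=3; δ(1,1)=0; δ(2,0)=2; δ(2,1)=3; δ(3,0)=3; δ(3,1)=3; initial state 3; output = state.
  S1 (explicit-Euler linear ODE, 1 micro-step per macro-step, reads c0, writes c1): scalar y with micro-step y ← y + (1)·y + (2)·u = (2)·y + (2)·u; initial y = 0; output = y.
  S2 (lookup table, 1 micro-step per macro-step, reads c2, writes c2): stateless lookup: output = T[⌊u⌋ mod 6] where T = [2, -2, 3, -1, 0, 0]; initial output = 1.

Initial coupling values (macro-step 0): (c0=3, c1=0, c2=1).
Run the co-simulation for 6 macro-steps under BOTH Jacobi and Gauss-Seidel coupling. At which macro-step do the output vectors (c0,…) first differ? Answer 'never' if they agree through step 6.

first divergence at macro-step: never

[Jacobi] macro 1: S0 reads c1=0 → after 2×micro: 3; S1 reads c0=3 → after 1×micro: 6; S2 reads c2=1 → after 1×micro: -2 ⇒ (c0=3, c1=6, c2=-2)
[Jacobi] macro 2: S0 reads c1=6 → after 2×micro: 3; S1 reads c0=3 → after 1×micro: 18; S2 reads c2=-2 → after 1×micro: 0 ⇒ (c0=3, c1=18, c2=0)
[Jacobi] macro 3: S0 reads c1=18 → after 2×micro: 3; S1 reads c0=3 → after 1×micro: 42; S2 reads c2=0 → after 1×micro: 2 ⇒ (c0=3, c1=42, c2=2)
[Jacobi] macro 4: S0 reads c1=42 → after 2×micro: 3; S1 reads c0=3 → after 1×micro: 90; S2 reads c2=2 → after 1×micro: 3 ⇒ (c0=3, c1=90, c2=3)
[Jacobi] macro 5: S0 reads c1=90 → after 2×micro: 3; S1 reads c0=3 → after 1×micro: 186; S2 reads c2=3 → after 1×micro: -1 ⇒ (c0=3, c1=186, c2=-1)
[Jacobi] macro 6: S0 reads c1=186 → after 2×micro: 3; S1 reads c0=3 → after 1×micro: 378; S2 reads c2=-1 → after 1×micro: 0 ⇒ (c0=3, c1=378, c2=0)
[Gauss-Seidel] macro 1: S0 reads c1=0 → after 2×micro: 3; S1 reads c0=3 → after 1×micro: 6; S2 reads c2=1 → after 1×micro: -2 ⇒ (c0=3, c1=6, c2=-2)
[Gauss-Seidel] macro 2: S0 reads c1=6 → after 2×micro: 3; S1 reads c0=3 → after 1×micro: 18; S2 reads c2=-2 → after 1×micro: 0 ⇒ (c0=3, c1=18, c2=0)
[Gauss-Seidel] macro 3: S0 reads c1=18 → after 2×micro: 3; S1 reads c0=3 → after 1×micro: 42; S2 reads c2=0 → after 1×micro: 2 ⇒ (c0=3, c1=42, c2=2)
[Gauss-Seidel] macro 4: S0 reads c1=42 → after 2×micro: 3; S1 reads c0=3 → after 1×micro: 90; S2 reads c2=2 → after 1×micro: 3 ⇒ (c0=3, c1=90, c2=3)
[Gauss-Seidel] macro 5: S0 reads c1=90 → after 2×micro: 3; S1 reads c0=3 → after 1×micro: 186; S2 reads c2=3 → after 1×micro: -1 ⇒ (c0=3, c1=186, c2=-1)
[Gauss-Seidel] macro 6: S0 reads c1=186 → after 2×micro: 3; S1 reads c0=3 → after 1×micro: 378; S2 reads c2=-1 → after 1×micro: 0 ⇒ (c0=3, c1=378, c2=0)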